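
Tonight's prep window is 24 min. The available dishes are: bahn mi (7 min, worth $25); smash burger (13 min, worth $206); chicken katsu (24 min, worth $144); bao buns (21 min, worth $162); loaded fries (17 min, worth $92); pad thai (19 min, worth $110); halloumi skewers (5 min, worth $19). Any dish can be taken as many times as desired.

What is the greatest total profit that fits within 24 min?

The ratio ordering already packs tightly: smash burger + 2×halloumi skewers, 23 min, 244.

244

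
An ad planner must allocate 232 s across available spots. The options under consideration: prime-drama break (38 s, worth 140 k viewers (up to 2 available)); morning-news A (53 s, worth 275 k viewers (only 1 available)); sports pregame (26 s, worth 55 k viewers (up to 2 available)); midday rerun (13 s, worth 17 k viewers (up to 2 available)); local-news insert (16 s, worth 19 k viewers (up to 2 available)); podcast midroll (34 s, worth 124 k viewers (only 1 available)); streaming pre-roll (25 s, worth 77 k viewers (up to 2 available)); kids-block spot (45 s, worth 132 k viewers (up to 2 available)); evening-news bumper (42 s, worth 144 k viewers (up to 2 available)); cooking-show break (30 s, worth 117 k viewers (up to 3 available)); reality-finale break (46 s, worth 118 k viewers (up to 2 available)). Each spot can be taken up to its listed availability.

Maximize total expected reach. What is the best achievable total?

Taking the top-ratio spots first gives 2×prime-drama break + morning-news A + midday rerun + 3×cooking-show break for 923 (232 s).
The 43 s tied up in midday rerun and cooking-show break is better spent on evening-news bumper — total rises to 933 (231 s).
Nothing else within 232 s beats 933.

933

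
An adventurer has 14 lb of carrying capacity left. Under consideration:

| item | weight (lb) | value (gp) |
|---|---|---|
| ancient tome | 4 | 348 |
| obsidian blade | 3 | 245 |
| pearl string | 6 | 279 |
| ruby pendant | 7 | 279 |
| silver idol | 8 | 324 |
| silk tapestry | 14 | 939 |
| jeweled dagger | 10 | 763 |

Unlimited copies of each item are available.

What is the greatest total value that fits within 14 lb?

1186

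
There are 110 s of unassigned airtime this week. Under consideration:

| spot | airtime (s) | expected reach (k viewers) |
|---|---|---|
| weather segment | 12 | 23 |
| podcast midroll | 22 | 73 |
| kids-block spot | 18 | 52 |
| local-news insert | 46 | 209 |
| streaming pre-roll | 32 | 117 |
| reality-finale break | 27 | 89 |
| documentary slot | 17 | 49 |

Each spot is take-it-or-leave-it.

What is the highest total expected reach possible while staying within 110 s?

415

Ranking by ratio (expected reach/s): local-news insert 4.54, streaming pre-roll 3.66, podcast midroll 3.32.
Taking the top-ratio spots first gives podcast midroll + local-news insert + streaming pre-roll for 399 (100 s).
Dropping podcast midroll frees 22 s; slotting in reality-finale break (27 s) lifts the total to 415 at 105 s.
The closest alternative, weather segment + kids-block spot + local-news insert + streaming pre-roll, reaches only 401.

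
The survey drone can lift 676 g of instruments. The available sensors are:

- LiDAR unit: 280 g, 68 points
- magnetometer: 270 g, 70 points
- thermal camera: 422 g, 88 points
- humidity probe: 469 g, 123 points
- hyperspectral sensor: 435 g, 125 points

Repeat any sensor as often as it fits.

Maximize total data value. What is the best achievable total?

140

Ranking by ratio (data value/g): hyperspectral sensor 0.29, humidity probe 0.26, magnetometer 0.26, LiDAR unit 0.24.
Taking the top-ratio sensors first gives hyperspectral sensor for 125 (435 g).
The 435 g tied up in hyperspectral sensor is better spent on 2×magnetometer — total rises to 140 (540 g).
Every other selection either busts 676 g or fails to beat 140.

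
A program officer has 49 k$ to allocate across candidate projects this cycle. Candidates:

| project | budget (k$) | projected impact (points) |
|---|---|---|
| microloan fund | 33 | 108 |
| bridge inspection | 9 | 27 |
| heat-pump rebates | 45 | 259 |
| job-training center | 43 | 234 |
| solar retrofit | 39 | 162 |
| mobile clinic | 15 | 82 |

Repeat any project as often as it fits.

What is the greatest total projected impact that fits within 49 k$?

Heat-pump rebates uses 45 of the 49 k$ and totals 259.
No other feasible combination exceeds 259.

259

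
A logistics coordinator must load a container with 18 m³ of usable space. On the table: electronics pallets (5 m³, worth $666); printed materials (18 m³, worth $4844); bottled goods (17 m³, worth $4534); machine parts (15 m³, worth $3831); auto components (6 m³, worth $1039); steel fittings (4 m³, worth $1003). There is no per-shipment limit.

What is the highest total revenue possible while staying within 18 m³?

By revenue per m³: printed materials 269.11, bottled goods 266.71, machine parts 255.40, steel fittings 250.75 lead.
Printed materials uses 18 of the 18 m³ and totals 4844.

4844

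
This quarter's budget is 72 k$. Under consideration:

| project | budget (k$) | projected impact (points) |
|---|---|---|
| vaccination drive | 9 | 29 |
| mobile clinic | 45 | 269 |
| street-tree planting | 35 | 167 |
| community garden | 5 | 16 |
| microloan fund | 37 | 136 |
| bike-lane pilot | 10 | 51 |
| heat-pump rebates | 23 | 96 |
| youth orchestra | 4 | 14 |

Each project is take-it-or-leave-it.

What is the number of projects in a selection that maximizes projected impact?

The maximum projected impact within 72 k$ is 379.
One optimal bundle: mobile clinic + heat-pump rebates + youth orchestra (72 k$).
Any selection reaching 379 contains exactly 3 projects.

3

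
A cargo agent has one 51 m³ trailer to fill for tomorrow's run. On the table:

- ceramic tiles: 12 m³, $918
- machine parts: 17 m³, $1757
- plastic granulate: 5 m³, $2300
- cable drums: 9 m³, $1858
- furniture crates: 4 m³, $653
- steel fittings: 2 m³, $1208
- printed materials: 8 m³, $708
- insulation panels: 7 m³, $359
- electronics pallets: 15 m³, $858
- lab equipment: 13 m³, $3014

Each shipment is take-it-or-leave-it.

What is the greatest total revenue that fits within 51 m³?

10790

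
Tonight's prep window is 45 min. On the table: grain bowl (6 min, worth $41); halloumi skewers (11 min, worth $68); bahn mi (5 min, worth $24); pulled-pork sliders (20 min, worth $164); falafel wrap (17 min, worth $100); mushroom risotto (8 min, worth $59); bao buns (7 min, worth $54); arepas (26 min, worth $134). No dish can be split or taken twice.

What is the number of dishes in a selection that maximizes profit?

4

Optimal total is 332.
For example grain bowl + halloumi skewers + pulled-pork sliders + mushroom risotto achieves it, using 45 min.
Any selection reaching 332 contains exactly 4 dishes.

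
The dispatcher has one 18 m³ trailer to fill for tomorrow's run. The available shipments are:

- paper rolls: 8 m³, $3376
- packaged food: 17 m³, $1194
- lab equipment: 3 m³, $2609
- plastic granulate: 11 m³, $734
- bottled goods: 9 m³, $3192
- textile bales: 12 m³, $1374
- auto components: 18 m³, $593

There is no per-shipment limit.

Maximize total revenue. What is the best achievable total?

15654

The ratio ordering already packs tightly: 6×lab equipment, 18 m³, 15654.
That's the maximum — no swap from here does better than 15654.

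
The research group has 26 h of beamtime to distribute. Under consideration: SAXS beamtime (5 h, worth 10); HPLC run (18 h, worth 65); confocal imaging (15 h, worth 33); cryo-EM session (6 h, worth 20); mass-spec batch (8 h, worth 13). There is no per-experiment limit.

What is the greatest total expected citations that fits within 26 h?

85

Best packing: HPLC run + cryo-EM session — 24 h, 85 total.
No other feasible combination exceeds 85.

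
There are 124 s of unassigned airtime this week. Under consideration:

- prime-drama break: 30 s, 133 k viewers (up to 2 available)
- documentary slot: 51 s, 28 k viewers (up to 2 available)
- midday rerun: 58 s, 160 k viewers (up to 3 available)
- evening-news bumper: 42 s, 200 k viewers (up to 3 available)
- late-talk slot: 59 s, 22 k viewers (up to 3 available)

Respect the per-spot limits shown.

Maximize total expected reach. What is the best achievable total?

Taking prime-drama break + 2×evening-news bumper: 114 s used, 533 in expected reach.

533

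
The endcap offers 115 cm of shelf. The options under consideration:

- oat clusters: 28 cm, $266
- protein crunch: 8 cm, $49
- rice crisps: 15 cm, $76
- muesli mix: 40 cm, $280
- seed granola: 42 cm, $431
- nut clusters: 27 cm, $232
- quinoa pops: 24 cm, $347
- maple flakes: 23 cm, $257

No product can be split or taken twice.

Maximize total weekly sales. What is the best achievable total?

1160

By weekly sales per cm: quinoa pops 14.46, maple flakes 11.17, seed granola 10.26 lead.
Taking protein crunch + rice crisps + seed granola + quinoa pops + maple flakes: 112 cm used, 1160 in weekly sales.
Runner-up oat clusters + protein crunch + nut clusters + quinoa pops + maple flakes tops out at 1151.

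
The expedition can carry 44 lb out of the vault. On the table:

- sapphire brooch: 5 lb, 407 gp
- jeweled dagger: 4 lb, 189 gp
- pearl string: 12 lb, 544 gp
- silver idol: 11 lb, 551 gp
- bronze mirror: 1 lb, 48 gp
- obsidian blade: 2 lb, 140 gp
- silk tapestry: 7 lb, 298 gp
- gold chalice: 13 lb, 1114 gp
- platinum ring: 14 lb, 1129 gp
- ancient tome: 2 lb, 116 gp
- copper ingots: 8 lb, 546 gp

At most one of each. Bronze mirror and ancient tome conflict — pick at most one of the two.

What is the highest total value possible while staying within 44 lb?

3452

Taking sapphire brooch + obsidian blade + gold chalice + platinum ring + ancient tome + copper ingots: 44 lb used, 3452 in value.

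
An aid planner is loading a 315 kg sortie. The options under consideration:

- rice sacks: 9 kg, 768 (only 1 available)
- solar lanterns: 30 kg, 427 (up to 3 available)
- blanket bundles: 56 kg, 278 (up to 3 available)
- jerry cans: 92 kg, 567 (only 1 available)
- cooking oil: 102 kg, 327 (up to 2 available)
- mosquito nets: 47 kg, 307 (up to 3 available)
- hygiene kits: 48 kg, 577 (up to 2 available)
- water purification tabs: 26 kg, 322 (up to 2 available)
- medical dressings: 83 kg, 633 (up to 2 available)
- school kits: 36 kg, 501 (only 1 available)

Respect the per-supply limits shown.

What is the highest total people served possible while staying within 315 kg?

Ranking by ratio (people served/kg): rice sacks 85.33, solar lanterns 14.23, school kits 13.92, water purification tabs 12.38.
The ratio ordering already packs tightly: rice sacks + 3×solar lanterns + 2×hygiene kits + 2×water purification tabs + school kits, 283 kg, 4348.
Nothing else within 315 kg beats 4348.

4348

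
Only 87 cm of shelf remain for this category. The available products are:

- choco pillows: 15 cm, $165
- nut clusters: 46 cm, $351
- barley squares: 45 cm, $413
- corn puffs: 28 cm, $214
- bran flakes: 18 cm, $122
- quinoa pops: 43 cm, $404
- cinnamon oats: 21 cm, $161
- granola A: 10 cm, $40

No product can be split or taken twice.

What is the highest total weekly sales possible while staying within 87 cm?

783

Greedy by ratio would take choco pillows + quinoa pops + cinnamon oats: 79 cm used, total 730.
Dropping cinnamon oats frees 21 cm; slotting in corn puffs (28 cm) lifts the total to 783 at 86 cm.
An exhaustive check of the 256 subsets confirms 783.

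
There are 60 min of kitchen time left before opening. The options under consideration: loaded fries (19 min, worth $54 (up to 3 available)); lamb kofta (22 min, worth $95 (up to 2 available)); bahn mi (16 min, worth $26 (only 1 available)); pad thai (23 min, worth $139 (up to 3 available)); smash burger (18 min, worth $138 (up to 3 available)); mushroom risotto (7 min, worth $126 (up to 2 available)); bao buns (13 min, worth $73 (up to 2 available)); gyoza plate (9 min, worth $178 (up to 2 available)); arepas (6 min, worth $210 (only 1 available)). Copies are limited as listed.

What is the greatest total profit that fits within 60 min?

Smash burger + 2×mushroom risotto + 2×gyoza plate + arepas uses 56 of the 60 min and totals 956.
The spare 4 min is too small for any remaining dish, and no exchange beats 956.

956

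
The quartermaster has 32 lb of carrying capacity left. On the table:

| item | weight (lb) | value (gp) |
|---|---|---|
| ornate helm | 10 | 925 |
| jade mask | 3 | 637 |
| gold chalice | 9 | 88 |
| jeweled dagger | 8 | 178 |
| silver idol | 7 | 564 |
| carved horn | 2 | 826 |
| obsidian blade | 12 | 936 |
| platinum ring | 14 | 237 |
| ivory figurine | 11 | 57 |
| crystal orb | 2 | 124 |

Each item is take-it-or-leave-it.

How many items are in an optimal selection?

The maximum value within 32 lb is 3448.
One optimal bundle: ornate helm + jade mask + carved horn + obsidian blade + crystal orb (29 lb).
Every optimal selection uses 5 items.

5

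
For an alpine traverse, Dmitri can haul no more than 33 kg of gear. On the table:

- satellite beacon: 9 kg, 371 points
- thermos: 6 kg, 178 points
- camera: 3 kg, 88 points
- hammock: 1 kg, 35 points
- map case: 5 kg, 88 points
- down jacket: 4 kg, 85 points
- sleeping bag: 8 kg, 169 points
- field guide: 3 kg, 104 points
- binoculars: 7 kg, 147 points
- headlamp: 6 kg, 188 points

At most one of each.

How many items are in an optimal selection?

7

The maximum utility within 33 kg is 1052.
One optimal bundle: satellite beacon + thermos + camera + hammock + map case + field guide + headlamp (33 kg).
Any selection reaching 1052 contains exactly 7 items.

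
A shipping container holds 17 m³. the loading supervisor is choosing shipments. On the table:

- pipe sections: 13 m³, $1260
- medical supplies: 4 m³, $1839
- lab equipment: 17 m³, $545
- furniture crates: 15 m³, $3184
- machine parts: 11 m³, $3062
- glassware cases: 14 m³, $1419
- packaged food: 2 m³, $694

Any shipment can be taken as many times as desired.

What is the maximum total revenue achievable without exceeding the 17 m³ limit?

7356

Ranking by ratio (revenue/m³): medical supplies 459.75, packaged food 347.00, machine parts 278.36, furniture crates 212.27.
Taking 4×medical supplies: 16 m³ used, 7356 in revenue.
Every other selection either busts 17 m³ or fails to beat 7356.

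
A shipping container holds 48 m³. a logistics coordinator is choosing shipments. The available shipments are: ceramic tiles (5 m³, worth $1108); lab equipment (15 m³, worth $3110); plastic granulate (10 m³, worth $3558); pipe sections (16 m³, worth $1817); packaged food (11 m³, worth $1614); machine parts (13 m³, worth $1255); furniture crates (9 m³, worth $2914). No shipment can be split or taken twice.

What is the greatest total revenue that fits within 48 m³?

By revenue per m³: plastic granulate 355.80, furniture crates 323.78, ceramic tiles 221.60, lab equipment 207.33 lead.
The ratio heuristic lands on ceramic tiles + lab equipment + plastic granulate + furniture crates (10690) but leaves 9 m³ idle.
The 5 m³ tied up in ceramic tiles is better spent on packaged food — total rises to 11196 (45 m³).
Next best is lab equipment + plastic granulate + machine parts + furniture crates at 10837 (47 m³) — short by 359.

11196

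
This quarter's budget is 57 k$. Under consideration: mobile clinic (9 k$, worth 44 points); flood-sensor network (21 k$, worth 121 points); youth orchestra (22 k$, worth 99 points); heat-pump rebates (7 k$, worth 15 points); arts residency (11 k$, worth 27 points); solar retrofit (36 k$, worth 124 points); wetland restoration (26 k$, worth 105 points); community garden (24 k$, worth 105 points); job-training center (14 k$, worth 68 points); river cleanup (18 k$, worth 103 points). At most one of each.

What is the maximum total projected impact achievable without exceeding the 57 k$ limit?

Filling by ratio: mobile clinic + flood-sensor network + heat-pump rebates + river cleanup for 283, with 2 k$ left unused.
Dropping mobile clinic and heat-pump rebates frees 16 k$; slotting in job-training center (14 k$) lifts the total to 292 at 53 k$.
Runner-up flood-sensor network + youth orchestra + job-training center tops out at 288.

292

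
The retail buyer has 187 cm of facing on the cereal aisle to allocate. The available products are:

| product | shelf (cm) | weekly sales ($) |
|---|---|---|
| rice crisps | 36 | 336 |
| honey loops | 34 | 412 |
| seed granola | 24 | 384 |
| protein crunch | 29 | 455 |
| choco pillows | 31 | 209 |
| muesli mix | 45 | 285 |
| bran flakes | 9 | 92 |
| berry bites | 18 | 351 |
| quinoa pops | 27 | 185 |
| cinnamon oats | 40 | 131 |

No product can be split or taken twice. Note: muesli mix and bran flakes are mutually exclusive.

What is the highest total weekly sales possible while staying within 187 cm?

By weekly sales per cm: berry bites 19.50, seed granola 16.00, protein crunch 15.69 lead.
A density-first pass picks rice crisps + honey loops + seed granola + protein crunch + bran flakes + berry bites + quinoa pops — 2215 at 177 cm.
Dropping quinoa pops frees 27 cm; slotting in choco pillows (31 cm) lifts the total to 2239 at 181 cm.
The closest alternative, rice crisps + honey loops + seed granola + protein crunch + muesli mix + berry bites, reaches only 2223.

2239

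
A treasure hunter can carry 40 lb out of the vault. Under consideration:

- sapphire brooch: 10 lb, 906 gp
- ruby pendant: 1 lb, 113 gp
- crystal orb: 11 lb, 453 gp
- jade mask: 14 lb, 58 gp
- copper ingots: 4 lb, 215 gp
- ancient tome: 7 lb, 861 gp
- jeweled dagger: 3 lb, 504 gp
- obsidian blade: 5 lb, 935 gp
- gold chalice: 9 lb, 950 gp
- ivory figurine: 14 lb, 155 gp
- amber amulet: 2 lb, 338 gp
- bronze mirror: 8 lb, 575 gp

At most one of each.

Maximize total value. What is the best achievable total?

Taking the top-ratio items first gives sapphire brooch + ruby pendant + ancient tome + jeweled dagger + obsidian blade + gold chalice + amber amulet for 4607 (37 lb).
The 1 lb tied up in ruby pendant is better spent on copper ingots — total rises to 4709 (40 lb).
The closest alternative, sapphire brooch + ruby pendant + ancient tome + jeweled dagger + obsidian blade + gold chalice + amber amulet, reaches only 4607.

4709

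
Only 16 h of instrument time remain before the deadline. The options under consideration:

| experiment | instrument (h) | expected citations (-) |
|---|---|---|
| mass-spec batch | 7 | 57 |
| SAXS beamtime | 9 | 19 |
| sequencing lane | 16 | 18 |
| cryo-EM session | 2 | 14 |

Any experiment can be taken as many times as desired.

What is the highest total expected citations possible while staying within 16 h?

Density check — mass-spec batch 8.14, cryo-EM session 7.00, SAXS beamtime 2.11 are the best per h.
2×mass-spec batch + cryo-EM session uses 16 of the 16 h and totals 128.

128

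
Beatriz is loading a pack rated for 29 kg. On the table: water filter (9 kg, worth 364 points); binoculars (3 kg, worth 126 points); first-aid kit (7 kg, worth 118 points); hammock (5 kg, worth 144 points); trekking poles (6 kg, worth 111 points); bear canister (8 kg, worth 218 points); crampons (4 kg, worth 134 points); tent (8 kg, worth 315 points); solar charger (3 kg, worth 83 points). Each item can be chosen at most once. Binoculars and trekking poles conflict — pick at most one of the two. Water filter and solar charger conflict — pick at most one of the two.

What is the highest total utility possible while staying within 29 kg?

1083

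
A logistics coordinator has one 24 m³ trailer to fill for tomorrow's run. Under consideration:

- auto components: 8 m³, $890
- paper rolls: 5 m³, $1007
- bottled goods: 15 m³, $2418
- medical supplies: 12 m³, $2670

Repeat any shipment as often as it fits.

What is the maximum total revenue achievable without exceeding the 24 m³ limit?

Ranking by ratio (revenue/m³): medical supplies 222.50, paper rolls 201.40, bottled goods 161.20, auto components 111.25.
Best packing: 2×medical supplies — 24 m³, 5340 total.
No other feasible combination exceeds 5340.

5340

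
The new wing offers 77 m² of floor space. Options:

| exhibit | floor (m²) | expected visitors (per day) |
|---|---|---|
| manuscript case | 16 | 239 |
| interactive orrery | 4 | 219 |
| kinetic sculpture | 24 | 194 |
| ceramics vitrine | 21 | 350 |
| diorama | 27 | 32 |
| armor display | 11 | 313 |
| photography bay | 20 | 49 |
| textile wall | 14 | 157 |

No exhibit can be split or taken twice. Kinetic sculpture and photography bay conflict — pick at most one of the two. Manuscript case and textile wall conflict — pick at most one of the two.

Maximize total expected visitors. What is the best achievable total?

1315

Manuscript case + interactive orrery + kinetic sculpture + ceramics vitrine + armor display uses 76 of the 77 m² and totals 1315.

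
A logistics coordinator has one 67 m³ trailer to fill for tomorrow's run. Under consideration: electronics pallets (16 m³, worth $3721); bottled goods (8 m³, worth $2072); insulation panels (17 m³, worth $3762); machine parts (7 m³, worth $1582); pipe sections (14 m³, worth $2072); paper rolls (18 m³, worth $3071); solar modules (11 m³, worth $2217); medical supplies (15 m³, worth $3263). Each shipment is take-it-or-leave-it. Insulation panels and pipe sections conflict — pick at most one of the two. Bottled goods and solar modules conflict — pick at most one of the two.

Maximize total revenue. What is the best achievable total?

14545

Greedy by ratio would take electronics pallets + bottled goods + insulation panels + machine parts + medical supplies: 63 m³ used, total 14400.
Replace bottled goods with solar modules: the trade gains 145 net, giving 14545 at 66 m³.
Next best is electronics pallets + bottled goods + insulation panels + machine parts + medical supplies at 14400 (63 m³) — short by 145.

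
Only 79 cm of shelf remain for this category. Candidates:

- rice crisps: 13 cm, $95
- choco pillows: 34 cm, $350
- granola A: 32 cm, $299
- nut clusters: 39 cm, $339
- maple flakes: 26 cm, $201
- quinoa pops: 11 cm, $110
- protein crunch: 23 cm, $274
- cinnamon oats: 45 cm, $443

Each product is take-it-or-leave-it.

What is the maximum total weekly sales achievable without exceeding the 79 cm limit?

The ratio heuristic lands on choco pillows + quinoa pops + protein crunch (734) but leaves 11 cm idle.
Replace choco pillows with cinnamon oats: the trade gains 93 net, giving 827 at 79 cm.
No other feasible combination exceeds 827.

827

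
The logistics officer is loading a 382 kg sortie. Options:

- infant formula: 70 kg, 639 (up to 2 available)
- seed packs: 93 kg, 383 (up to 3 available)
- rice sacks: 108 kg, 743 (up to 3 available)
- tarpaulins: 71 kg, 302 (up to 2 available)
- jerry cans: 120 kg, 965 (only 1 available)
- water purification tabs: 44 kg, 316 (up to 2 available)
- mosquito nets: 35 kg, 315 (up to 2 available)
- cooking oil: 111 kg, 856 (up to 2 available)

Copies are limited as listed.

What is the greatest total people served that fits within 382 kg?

3189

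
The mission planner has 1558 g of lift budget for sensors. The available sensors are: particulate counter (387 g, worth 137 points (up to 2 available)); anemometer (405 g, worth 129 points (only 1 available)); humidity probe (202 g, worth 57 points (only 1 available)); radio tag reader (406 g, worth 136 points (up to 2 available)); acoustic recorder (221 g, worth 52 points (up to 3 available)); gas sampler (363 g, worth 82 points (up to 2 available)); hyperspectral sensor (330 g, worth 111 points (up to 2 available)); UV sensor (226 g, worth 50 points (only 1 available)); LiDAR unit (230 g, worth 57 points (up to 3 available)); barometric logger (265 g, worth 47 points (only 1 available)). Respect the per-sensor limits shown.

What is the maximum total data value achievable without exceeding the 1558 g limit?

521

By data value per g: particulate counter 0.35, hyperspectral sensor 0.34, radio tag reader 0.33 lead.
A density-first pass picks 2×particulate counter + 2×hyperspectral sensor — 496 at 1434 g.
Dropping hyperspectral sensor frees 330 g; slotting in radio tag reader (406 g) lifts the total to 521 at 1510 g.
Nothing else within 1558 g beats 521.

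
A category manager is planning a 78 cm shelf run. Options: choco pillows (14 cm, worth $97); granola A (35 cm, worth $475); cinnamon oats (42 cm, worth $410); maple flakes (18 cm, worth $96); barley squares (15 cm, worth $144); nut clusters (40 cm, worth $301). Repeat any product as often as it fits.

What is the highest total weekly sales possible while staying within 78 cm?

The ratio ordering already packs tightly: 2×granola A, 70 cm, 950.
The spare 8 cm is too small for any remaining product, and no exchange beats 950.

950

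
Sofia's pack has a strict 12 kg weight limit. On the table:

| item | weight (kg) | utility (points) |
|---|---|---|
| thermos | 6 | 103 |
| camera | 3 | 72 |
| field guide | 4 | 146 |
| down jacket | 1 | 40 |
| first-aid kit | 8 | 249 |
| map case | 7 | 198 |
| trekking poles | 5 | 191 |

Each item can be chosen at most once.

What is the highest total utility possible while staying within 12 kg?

409

By utility per kg: down jacket 40.00, trekking poles 38.20, field guide 36.50 lead.
Taking the top-ratio items first gives field guide + down jacket + trekking poles for 377 (10 kg).
The 1 kg tied up in down jacket is better spent on camera — total rises to 409 (12 kg).
That's the maximum — no swap from here does better than 409.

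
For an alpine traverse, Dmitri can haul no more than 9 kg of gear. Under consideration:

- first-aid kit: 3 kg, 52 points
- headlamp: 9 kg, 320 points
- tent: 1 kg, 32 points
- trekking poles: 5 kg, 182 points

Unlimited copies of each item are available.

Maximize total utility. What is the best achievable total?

320

Taking the top-ratio items first gives 4×tent + trekking poles for 310 (9 kg).
Replace 4×tent and trekking poles with headlamp: the trade gains 10 net, giving 320 at 9 kg.
No other feasible combination exceeds 320.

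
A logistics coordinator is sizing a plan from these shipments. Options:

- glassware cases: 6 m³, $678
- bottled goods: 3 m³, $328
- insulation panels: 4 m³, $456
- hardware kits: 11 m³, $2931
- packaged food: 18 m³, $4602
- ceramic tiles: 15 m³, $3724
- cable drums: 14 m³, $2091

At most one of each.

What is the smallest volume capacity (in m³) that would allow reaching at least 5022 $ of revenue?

Minimise m³ subject to total revenue ≥ 5022.
insulation panels + packaged food reaches 5058 using 22 m³.
No combination under 22 m³ hits 5022.

22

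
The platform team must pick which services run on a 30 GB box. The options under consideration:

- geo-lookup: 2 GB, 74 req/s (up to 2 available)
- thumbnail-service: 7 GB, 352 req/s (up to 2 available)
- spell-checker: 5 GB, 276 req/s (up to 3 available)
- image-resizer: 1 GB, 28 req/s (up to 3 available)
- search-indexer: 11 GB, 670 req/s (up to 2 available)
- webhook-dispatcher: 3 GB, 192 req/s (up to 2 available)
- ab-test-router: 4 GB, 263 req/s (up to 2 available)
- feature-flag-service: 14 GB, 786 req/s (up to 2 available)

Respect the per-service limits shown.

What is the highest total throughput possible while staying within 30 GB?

Taking the top-ratio services first gives spell-checker + search-indexer + 2×webhook-dispatcher + 2×ab-test-router for 1856 (30 GB).
The 11 GB tied up in spell-checker and 2×webhook-dispatcher is better spent on search-indexer — total rises to 1866 (30 GB).
Every other selection either busts 30 GB or exceeds an availability limit or fails to beat 1866.

1866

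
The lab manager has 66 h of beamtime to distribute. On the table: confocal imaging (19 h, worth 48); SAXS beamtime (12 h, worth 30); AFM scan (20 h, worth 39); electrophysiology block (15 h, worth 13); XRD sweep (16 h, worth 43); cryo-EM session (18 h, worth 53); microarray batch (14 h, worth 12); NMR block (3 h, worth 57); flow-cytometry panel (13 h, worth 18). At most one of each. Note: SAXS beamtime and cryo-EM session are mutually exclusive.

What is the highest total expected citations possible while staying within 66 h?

201

The ratio ordering already packs tightly: confocal imaging + XRD sweep + cryo-EM session + NMR block, 56 h, 201.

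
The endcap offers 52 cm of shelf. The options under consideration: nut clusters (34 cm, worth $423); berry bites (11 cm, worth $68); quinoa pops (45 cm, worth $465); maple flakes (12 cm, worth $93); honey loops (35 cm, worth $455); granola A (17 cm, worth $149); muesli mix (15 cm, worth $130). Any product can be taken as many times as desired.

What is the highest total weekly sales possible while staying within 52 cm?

604

The ratio ordering already packs tightly: honey loops + granola A, 52 cm, 604.
Every other selection either busts 52 cm or fails to beat 604.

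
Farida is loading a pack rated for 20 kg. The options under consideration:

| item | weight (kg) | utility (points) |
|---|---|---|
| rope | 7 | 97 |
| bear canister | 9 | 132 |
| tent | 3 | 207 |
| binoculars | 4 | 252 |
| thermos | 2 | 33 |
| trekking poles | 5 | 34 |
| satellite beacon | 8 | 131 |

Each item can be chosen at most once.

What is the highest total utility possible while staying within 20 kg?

624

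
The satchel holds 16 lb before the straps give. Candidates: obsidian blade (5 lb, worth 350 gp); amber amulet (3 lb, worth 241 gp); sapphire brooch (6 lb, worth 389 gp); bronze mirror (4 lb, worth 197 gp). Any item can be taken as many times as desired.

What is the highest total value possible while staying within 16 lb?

5×amber amulet uses 15 of the 16 lb and totals 1205.

1205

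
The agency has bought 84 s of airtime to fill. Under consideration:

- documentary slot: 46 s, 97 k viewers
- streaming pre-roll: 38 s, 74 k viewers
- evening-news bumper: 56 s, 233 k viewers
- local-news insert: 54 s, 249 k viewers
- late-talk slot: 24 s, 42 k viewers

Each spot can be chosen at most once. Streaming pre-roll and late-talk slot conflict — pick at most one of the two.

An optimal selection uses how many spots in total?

Optimal total is 291.
local-news insert + late-talk slot hits 291 at 78 s.
Any selection reaching 291 contains exactly 2 spots.

2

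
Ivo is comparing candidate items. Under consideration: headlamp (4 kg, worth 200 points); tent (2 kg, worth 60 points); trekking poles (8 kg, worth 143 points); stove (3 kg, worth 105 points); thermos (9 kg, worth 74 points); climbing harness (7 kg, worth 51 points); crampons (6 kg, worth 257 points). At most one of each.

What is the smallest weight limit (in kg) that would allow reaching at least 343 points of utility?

Look for the lowest-weight combination reaching 343.
headlamp + tent + stove: 365 utility at 9 kg.
No combination under 9 kg hits 343.

9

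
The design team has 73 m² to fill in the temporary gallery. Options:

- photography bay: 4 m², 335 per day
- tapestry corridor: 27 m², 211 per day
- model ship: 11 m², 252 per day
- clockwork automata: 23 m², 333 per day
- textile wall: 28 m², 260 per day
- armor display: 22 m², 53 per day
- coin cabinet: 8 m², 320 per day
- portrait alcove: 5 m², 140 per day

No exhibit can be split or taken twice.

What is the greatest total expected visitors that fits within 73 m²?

A density-first pass picks photography bay + model ship + clockwork automata + armor display + coin cabinet + portrait alcove — 1433 at 73 m².
Replace armor display and portrait alcove with tapestry corridor: the trade gains 18 net, giving 1451 at 73 m².
Runner-up photography bay + model ship + clockwork automata + armor display + coin cabinet + portrait alcove tops out at 1433.

1451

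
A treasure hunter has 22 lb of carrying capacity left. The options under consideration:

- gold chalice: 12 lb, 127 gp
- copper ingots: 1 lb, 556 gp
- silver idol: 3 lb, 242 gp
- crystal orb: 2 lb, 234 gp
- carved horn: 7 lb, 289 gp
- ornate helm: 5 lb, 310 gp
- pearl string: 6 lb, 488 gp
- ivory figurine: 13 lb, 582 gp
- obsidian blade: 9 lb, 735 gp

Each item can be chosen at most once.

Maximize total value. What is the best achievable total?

Ranking by ratio (value/lb): copper ingots 556.00, crystal orb 117.00, obsidian blade 81.67, pearl string 81.33.
Best packing: copper ingots + silver idol + crystal orb + pearl string + obsidian blade — 21 lb, 2255 total.
Nothing else within 22 lb beats 2255.

2255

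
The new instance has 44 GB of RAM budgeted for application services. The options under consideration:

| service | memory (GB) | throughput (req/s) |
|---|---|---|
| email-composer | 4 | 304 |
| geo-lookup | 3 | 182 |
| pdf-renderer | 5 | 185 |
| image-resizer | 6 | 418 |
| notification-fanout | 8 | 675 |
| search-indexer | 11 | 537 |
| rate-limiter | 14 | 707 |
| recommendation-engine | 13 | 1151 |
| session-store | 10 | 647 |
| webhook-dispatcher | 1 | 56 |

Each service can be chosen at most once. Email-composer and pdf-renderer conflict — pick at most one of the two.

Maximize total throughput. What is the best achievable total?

Best packing: email-composer + geo-lookup + image-resizer + notification-fanout + recommendation-engine + session-store — 44 GB, 3377 total.
Next best is email-composer + image-resizer + notification-fanout + recommendation-engine + session-store + webhook-dispatcher at 3251 (42 GB) — short by 126.

3377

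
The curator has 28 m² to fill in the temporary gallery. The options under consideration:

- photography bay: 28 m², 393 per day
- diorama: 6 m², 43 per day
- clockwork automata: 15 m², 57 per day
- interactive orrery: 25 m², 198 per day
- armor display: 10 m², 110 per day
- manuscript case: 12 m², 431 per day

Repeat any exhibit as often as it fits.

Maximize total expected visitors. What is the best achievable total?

Density check — manuscript case 35.92, photography bay 14.04, armor display 11.00 are the best per m².
Best packing: 2×manuscript case — 24 m², 862 total.
No other feasible combination exceeds 862.

862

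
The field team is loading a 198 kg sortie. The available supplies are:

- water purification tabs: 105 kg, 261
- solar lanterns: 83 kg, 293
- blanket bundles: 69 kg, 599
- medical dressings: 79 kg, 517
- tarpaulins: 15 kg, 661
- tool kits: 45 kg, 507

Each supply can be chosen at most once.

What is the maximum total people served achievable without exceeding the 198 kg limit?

1777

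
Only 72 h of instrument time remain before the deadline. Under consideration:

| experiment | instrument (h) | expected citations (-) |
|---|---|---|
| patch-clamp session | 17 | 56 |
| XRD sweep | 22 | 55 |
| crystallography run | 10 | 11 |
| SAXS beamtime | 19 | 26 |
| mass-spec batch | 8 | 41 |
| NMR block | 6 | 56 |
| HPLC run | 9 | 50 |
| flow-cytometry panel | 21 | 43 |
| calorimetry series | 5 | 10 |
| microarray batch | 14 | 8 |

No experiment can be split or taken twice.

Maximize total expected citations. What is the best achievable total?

Filling by ratio: patch-clamp session + XRD sweep + mass-spec batch + NMR block + HPLC run + calorimetry series for 268, with 5 h left unused.
Dropping calorimetry series frees 5 h; slotting in crystallography run (10 h) lifts the total to 269 at 72 h.

269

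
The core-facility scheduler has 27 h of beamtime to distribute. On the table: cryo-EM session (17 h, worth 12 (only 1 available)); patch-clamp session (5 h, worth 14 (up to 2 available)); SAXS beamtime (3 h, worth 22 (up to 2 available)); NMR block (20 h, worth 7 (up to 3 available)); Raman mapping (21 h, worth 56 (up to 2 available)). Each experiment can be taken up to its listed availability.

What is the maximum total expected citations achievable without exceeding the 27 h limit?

Density check — SAXS beamtime 7.33, patch-clamp session 2.80, Raman mapping 2.67 are the best per h.
The ratio heuristic lands on 2×patch-clamp session + 2×SAXS beamtime (72) but leaves 11 h idle.
Replace 2×patch-clamp session with Raman mapping: the trade gains 28 net, giving 100 at 27 h.

100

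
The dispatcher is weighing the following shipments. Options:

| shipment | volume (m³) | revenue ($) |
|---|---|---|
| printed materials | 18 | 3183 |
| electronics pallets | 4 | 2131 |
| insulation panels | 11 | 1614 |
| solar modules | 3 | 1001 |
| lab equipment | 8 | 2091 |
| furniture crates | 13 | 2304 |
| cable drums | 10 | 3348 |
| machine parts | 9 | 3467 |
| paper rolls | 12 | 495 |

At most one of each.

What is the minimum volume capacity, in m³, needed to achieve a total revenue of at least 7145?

21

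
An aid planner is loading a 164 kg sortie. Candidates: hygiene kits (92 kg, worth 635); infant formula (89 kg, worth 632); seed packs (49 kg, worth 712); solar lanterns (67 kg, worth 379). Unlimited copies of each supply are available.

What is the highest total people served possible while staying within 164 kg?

2136

Taking 3×seed packs: 147 kg used, 2136 in people served.
That's the maximum — no swap from here does better than 2136.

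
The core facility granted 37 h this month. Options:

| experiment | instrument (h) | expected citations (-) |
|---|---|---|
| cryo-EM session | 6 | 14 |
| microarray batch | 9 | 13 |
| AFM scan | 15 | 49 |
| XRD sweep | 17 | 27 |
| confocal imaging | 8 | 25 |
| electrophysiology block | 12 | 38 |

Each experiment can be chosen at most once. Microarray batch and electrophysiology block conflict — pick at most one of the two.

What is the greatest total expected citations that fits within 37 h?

112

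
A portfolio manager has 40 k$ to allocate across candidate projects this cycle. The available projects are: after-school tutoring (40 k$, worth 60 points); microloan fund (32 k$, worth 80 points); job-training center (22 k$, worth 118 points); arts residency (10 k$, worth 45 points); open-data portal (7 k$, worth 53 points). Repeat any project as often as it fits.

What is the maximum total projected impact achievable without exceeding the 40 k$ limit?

Density check — open-data portal 7.57, job-training center 5.36, arts residency 4.50 are the best per k$.
The ratio ordering already packs tightly: 5×open-data portal, 35 k$, 265.

265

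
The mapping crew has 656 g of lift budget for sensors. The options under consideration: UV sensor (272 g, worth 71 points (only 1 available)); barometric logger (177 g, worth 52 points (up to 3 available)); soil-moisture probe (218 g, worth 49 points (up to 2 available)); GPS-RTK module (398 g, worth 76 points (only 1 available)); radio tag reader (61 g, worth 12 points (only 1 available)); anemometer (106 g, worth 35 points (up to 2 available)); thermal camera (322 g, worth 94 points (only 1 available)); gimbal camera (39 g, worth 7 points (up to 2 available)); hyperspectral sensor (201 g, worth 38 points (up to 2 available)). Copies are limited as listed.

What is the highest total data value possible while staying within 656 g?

Taking the top-ratio sensors first gives 2×barometric logger + radio tag reader + 2×anemometer for 186 (627 g).
Dropping radio tag reader and anemometer frees 167 g; slotting in barometric logger (177 g) lifts the total to 191 at 637 g.
Every other selection either busts 656 g or exceeds an availability limit or fails to beat 191.

191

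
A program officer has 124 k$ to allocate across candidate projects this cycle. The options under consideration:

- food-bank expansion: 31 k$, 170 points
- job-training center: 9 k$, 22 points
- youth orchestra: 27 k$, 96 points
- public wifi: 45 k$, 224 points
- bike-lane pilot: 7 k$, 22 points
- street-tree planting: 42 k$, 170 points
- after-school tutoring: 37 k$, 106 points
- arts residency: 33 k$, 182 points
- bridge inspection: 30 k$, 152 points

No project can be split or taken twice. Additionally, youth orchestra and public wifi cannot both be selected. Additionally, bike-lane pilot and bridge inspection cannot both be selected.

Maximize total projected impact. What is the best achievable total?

The ratio ordering already packs tightly: food-bank expansion + youth orchestra + arts residency + bridge inspection, 121 k$, 600.
Nothing else feasible within 124 k$ beats 600.

600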